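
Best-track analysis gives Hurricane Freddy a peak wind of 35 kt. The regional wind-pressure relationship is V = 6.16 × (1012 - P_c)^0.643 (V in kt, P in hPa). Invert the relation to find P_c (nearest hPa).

997 hPa

ΔP = (V / 6.16)^(1/0.643) = (35/6.16)^1.555.
35/6.16 = 5.682; 5.682^1.555 ≈ 14.91 hPa.
P_c = 1012 − 14.91 = 997.09 ≈ 997 hPa.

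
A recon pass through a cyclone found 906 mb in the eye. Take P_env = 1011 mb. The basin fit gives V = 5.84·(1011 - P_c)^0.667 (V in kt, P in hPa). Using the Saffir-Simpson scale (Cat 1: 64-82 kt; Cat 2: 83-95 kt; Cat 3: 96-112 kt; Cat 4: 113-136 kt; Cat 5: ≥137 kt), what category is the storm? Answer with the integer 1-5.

4

ΔP = 1011 − 906 = 105 mb.
V ≈ 5.84 × 105^0.667 = 5.84 × 22.29 ≈ 130 kt.
130 kt falls in the Category 4 band.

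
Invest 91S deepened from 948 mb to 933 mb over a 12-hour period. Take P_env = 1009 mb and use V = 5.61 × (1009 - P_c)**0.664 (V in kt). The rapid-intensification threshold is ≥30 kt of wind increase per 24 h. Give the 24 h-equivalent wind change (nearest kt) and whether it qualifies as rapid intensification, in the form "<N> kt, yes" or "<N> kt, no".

27 kt, no

V₁: ΔP = 61, V ≈ 5.61 × 61^0.664 ≈ 85.98 kt.
V₂: ΔP = 76, V ≈ 5.61 × 76^0.664 ≈ 99.50 kt.
ΔV over 12 h = 13.52 kt → 24 h equivalent = 13.52 × 24/12 ≈ 27.04 kt.
27 kt < 30 kt ⇒ not rapid intensification.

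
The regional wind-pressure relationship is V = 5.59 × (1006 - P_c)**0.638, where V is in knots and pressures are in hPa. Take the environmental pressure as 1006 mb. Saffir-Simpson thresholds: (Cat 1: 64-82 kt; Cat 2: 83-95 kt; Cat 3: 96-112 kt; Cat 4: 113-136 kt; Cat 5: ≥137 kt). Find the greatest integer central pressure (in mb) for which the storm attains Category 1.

960 mb

Category 1 begins at V = 64 kt.
Required ΔP = (64/5.59)^(1/0.638) = 11.449^1.567 ≈ 45.66 mb.
P_c ≤ 1006 − 45.66 = 960.34, so the highest integer P_c is 960 mb.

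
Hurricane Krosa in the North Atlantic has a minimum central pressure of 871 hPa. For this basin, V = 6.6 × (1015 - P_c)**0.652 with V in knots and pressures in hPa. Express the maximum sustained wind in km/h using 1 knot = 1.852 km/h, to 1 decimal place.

312.2 km/h

ΔP = 1015 − 871 = 144 hPa.
V ≈ 6.6 × 144^0.652 = 6.6 × 25.542 ≈ 168.576 kt.
168.576 × 1.852 ≈ 312.20 km/h → 312.2 km/h.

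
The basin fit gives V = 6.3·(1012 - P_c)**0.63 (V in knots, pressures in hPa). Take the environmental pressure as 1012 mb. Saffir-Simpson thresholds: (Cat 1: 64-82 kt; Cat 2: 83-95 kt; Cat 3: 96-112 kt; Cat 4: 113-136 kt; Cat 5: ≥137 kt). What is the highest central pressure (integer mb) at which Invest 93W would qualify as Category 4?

914 mb

Category 4 begins at V = 113 kt.
Required ΔP = (113/6.3)^(1/0.63) = 17.937^1.587 ≈ 97.74 mb.
P_c ≤ 1012 − 97.74 = 914.26, so the highest integer P_c is 914 mb.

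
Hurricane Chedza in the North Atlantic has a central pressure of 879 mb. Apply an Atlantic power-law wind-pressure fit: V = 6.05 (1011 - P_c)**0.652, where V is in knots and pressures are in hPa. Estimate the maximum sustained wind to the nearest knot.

ΔP = 1011 − 879 = 132 mb.
132^0.652 ≈ 24.133.
V ≈ 6.05 × 24.133 ≈ 146.0 kt.

146 kt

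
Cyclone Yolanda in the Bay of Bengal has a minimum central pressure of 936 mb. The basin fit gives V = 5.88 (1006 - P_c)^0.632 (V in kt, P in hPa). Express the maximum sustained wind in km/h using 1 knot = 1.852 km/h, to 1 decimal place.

159.6 km/h

ΔP = 1006 − 936 = 70 mb.
V ≈ 5.88 × 70^0.632 = 5.88 × 14.659 ≈ 86.194 kt.
86.194 × 1.852 ≈ 159.63 km/h → 159.6 km/h.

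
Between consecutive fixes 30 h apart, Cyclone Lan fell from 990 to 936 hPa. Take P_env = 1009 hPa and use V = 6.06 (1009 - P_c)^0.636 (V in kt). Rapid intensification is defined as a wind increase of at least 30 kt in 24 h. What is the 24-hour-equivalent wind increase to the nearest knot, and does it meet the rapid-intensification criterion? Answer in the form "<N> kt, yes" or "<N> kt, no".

43 kt, yes

V₁: ΔP = 19, V ≈ 6.06 × 19^0.636 ≈ 39.42 kt.
V₂: ΔP = 73, V ≈ 6.06 × 73^0.636 ≈ 92.80 kt.
ΔV over 30 h = 53.38 kt → 24 h equivalent = 53.38 × 24/30 ≈ 42.70 kt.
43 kt ≥ 30 kt ⇒ rapid intensification.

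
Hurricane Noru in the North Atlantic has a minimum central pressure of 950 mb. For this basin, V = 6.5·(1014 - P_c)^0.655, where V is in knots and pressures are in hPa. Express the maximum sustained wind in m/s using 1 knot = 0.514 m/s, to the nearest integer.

51 m/s

ΔP = 1014 − 950 = 64 mb.
V ≈ 6.5 × 64^0.655 = 6.5 × 15.242 ≈ 99.074 kt.
99.074 × 0.514 ≈ 50.92 m/s → 51 m/s.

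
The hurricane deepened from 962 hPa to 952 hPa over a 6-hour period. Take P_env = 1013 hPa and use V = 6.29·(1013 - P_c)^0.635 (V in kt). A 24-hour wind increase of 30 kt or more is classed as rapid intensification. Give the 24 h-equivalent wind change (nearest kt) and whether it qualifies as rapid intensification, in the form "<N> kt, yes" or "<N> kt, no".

37 kt, yes

V₁: ΔP = 51, V ≈ 6.29 × 51^0.635 ≈ 76.38 kt.
V₂: ΔP = 61, V ≈ 6.29 × 61^0.635 ≈ 85.57 kt.
ΔV over 6 h = 9.19 kt → 24 h equivalent = 9.19 × 24/6 ≈ 36.76 kt.
37 kt ≥ 30 kt ⇒ rapid intensification.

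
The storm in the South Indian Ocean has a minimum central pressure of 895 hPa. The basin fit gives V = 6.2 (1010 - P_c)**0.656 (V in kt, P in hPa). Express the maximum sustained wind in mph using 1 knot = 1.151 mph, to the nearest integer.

ΔP = 1010 − 895 = 115 hPa.
V ≈ 6.2 × 115^0.656 = 6.2 × 22.481 ≈ 139.383 kt.
139.383 × 1.151 ≈ 160.43 mph → 160 mph.

160 mph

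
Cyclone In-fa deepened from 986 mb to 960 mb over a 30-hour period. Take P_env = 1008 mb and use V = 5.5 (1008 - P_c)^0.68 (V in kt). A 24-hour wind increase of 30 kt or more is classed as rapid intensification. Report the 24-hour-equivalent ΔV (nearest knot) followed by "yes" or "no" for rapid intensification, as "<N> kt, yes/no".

25 kt, no

V₁: ΔP = 22, V ≈ 5.5 × 22^0.68 ≈ 45.00 kt.
V₂: ΔP = 48, V ≈ 5.5 × 48^0.68 ≈ 76.49 kt.
ΔV over 30 h = 31.49 kt → 24 h equivalent = 31.49 × 24/30 ≈ 25.19 kt.
25 kt < 30 kt ⇒ not rapid intensification.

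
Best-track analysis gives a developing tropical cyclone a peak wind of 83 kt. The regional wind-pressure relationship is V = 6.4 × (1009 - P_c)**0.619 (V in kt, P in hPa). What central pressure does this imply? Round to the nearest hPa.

ΔP = (V / 6.4)^(1/0.619) = (83/6.4)^1.616.
83/6.4 = 12.969; 12.969^1.616 ≈ 62.79 hPa.
P_c = 1009 − 62.79 = 946.21 ≈ 946 hPa.

946 hPa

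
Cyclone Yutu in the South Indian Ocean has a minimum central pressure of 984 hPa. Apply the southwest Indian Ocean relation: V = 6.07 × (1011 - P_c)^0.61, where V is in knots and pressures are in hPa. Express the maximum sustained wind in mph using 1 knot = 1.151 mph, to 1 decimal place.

52.2 mph

ΔP = 1011 − 984 = 27 hPa.
V ≈ 6.07 × 27^0.61 = 6.07 × 7.467 ≈ 45.323 kt.
45.323 × 1.151 ≈ 52.17 mph → 52.2 mph.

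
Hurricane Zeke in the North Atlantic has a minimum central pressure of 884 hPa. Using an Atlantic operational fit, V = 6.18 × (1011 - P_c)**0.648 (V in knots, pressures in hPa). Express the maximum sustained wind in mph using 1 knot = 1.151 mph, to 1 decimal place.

ΔP = 1011 − 884 = 127 hPa.
V ≈ 6.18 × 127^0.648 = 6.18 × 23.082 ≈ 142.644 kt.
142.644 × 1.151 ≈ 164.18 mph → 164.2 mph.

164.2 mph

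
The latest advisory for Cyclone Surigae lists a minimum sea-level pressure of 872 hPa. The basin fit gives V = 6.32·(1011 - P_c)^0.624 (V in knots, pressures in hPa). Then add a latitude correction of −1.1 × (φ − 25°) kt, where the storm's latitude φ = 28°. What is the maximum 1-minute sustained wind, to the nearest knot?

134 kt

ΔP = 1011 − 872 = 139 hPa.
139^0.624 ≈ 21.739.
V ≈ 6.32 × 21.739 ≈ 137.4 kt.
Latitude correction: −1.1 × (28 − 25) = -3.3 kt.
Corrected V ≈ 134.1 kt → 134 kt.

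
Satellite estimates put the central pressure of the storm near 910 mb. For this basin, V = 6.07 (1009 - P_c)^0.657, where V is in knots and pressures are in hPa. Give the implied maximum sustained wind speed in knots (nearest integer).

ΔP = 1009 − 910 = 99 mb.
99^0.657 ≈ 20.471.
V ≈ 6.07 × 20.471 ≈ 124.3 kt.

124 kt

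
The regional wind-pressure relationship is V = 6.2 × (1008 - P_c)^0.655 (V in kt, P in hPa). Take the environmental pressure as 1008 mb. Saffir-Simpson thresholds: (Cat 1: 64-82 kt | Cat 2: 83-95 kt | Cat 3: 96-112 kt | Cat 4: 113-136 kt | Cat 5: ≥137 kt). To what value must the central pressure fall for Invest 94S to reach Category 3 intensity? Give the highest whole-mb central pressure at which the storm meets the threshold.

Category 3 begins at V = 96 kt.
Required ΔP = (96/6.2)^(1/0.655) = 15.484^1.527 ≈ 65.56 mb.
P_c ≤ 1008 − 65.56 = 942.44, so the highest integer P_c is 942 mb.

942 mb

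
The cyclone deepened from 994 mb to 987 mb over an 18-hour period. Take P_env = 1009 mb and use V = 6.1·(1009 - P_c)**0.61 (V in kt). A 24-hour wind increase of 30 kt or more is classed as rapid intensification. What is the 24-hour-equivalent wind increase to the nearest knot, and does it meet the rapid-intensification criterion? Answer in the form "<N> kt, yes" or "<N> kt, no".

V₁: ΔP = 15, V ≈ 6.1 × 15^0.61 ≈ 31.82 kt.
V₂: ΔP = 22, V ≈ 6.1 × 22^0.61 ≈ 40.20 kt.
ΔV over 18 h = 8.38 kt → 24 h equivalent = 8.38 × 24/18 ≈ 11.17 kt.
11 kt < 30 kt ⇒ not rapid intensification.

11 kt, no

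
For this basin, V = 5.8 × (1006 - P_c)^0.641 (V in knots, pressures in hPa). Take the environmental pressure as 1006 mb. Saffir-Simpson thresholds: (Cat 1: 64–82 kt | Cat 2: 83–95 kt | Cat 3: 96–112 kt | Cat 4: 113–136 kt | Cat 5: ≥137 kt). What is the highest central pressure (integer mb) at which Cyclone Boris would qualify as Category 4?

Category 4 begins at V = 113 kt.
Required ΔP = (113/5.8)^(1/0.641) = 19.483^1.560 ≈ 102.79 mb.
P_c ≤ 1006 − 102.79 = 903.21, so the highest integer P_c is 903 mb.

903 mb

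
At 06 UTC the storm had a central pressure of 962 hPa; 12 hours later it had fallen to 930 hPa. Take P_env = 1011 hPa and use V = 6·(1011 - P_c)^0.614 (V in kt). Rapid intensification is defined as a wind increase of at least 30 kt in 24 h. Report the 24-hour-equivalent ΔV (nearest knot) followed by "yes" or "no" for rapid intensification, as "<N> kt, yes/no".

V₁: ΔP = 49, V ≈ 6 × 49^0.614 ≈ 65.45 kt.
V₂: ΔP = 81, V ≈ 6 × 81^0.614 ≈ 89.12 kt.
ΔV over 12 h = 23.67 kt → 24 h equivalent = 23.67 × 24/12 ≈ 47.34 kt.
47 kt ≥ 30 kt ⇒ rapid intensification.

47 kt, yes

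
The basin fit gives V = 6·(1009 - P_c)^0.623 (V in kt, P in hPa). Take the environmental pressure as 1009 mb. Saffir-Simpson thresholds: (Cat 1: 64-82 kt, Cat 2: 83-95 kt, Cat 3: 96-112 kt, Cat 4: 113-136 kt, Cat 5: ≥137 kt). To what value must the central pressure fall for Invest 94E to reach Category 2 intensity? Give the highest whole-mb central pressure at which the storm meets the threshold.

941 mb

Category 2 begins at V = 83 kt.
Required ΔP = (83/6)^(1/0.623) = 13.833^1.605 ≈ 67.82 mb.
P_c ≤ 1009 − 67.82 = 941.18, so the highest integer P_c is 941 mb.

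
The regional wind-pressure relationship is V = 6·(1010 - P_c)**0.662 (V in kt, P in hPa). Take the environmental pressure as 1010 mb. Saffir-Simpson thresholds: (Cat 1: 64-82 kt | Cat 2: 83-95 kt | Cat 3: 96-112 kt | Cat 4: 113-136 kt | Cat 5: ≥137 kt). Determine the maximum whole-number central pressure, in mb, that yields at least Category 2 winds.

Category 2 begins at V = 83 kt.
Required ΔP = (83/6)^(1/0.662) = 13.833^1.511 ≈ 52.90 mb.
P_c ≤ 1010 − 52.90 = 957.10, so the highest integer P_c is 957 mb.

957 mb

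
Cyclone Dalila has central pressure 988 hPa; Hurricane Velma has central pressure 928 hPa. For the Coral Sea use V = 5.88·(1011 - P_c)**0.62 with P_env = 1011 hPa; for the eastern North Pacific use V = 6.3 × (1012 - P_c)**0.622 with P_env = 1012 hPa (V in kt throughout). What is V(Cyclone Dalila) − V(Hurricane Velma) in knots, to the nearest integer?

Cyclone Dalila: ΔP = 23; V ≈ 5.88 × 23^0.62 ≈ 41.08 kt.
Hurricane Velma: ΔP = 84; V ≈ 6.3 × 84^0.622 ≈ 99.14 kt.
Difference ≈ 41.08 − 99.14 = -58.06 → -58 kt.

-58 kt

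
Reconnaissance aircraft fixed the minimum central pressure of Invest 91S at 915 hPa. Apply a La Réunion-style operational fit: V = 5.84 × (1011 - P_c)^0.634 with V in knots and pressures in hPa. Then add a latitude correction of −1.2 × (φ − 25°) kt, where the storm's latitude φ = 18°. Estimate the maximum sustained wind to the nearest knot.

ΔP = 1011 − 915 = 96 hPa.
96^0.634 ≈ 18.062.
V ≈ 5.84 × 18.062 ≈ 105.5 kt.
Latitude correction: −1.2 × (18 − 25) = 8.4 kt.
Corrected V ≈ 113.9 kt → 114 kt.

114 kt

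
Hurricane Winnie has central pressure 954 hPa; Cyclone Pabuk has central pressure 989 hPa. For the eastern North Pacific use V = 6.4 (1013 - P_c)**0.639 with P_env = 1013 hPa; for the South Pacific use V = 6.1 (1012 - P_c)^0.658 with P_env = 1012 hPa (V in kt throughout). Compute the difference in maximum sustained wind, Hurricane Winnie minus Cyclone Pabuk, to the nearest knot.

Hurricane Winnie: ΔP = 59; V ≈ 6.4 × 59^0.639 ≈ 86.65 kt.
Cyclone Pabuk: ΔP = 23; V ≈ 6.1 × 23^0.658 ≈ 48.01 kt.
Difference ≈ 86.65 − 48.01 = 38.64 → 39 kt.

39 kt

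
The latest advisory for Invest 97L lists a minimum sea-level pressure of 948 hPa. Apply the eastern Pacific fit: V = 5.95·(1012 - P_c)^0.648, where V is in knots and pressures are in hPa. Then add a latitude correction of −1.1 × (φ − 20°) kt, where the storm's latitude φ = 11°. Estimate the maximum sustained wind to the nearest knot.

98 kt

ΔP = 1012 − 948 = 64 hPa.
64^0.648 ≈ 14.805.
V ≈ 5.95 × 14.805 ≈ 88.1 kt.
Latitude correction: −1.1 × (11 − 20) = 9.9 kt.
Corrected V ≈ 98 kt → 98 kt.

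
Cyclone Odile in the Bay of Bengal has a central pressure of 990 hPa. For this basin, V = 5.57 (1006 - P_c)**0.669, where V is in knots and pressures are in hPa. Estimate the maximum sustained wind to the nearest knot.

ΔP = 1006 − 990 = 16 hPa.
16^0.669 ≈ 6.391.
V ≈ 5.57 × 6.391 ≈ 35.6 kt.

36 kt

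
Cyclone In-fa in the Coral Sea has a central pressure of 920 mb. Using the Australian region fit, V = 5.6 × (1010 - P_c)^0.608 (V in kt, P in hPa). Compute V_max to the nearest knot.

ΔP = 1010 − 920 = 90 mb.
90^0.608 ≈ 15.423.
V ≈ 5.6 × 15.423 ≈ 86.4 kt.

86 kt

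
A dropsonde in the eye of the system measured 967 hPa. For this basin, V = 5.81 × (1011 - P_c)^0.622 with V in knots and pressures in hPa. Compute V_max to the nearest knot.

61 kt

ΔP = 1011 − 967 = 44 hPa.
44^0.622 ≈ 10.525.
V ≈ 5.81 × 10.525 ≈ 61.2 kt.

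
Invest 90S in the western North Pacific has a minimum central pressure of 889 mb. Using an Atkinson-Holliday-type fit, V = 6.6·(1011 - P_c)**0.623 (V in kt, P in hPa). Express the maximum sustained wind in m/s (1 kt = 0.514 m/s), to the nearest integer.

68 m/s

ΔP = 1011 − 889 = 122 mb.
V ≈ 6.6 × 122^0.623 = 6.6 × 19.944 ≈ 131.627 kt.
131.627 × 0.514 ≈ 67.66 m/s → 68 m/s.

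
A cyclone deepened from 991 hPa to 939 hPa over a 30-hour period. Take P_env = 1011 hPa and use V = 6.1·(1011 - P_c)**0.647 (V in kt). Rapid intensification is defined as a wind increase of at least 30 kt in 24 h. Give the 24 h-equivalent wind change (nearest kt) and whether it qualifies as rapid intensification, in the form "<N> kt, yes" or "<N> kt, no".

44 kt, yes

V₁: ΔP = 20, V ≈ 6.1 × 20^0.647 ≈ 42.37 kt.
V₂: ΔP = 72, V ≈ 6.1 × 72^0.647 ≈ 97.06 kt.
ΔV over 30 h = 54.69 kt → 24 h equivalent = 54.69 × 24/30 ≈ 43.75 kt.
44 kt ≥ 30 kt ⇒ rapid intensification.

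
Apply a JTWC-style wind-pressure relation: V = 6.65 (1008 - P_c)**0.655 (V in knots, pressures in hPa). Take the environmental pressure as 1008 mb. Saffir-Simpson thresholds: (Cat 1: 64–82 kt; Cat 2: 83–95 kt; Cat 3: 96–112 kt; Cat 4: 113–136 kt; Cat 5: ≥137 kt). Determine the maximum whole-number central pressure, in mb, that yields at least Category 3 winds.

949 mb

Category 3 begins at V = 96 kt.
Required ΔP = (96/6.65)^(1/0.655) = 14.436^1.527 ≈ 58.90 mb.
P_c ≤ 1008 − 58.90 = 949.10, so the highest integer P_c is 949 mb.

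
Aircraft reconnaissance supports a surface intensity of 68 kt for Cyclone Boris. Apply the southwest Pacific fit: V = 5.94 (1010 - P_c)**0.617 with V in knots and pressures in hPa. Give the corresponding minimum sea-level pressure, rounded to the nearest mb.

ΔP = (V / 5.94)^(1/0.617) = (68/5.94)^1.621.
68/5.94 = 11.448; 11.448^1.621 ≈ 51.99 mb.
P_c = 1010 − 51.99 = 958.01 ≈ 958 mb.

958 mb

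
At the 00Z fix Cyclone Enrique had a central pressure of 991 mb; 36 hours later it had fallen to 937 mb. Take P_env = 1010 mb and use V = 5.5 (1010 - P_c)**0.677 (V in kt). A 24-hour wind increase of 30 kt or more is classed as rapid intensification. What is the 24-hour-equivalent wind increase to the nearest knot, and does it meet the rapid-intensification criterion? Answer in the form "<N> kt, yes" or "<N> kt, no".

40 kt, yes

V₁: ΔP = 19, V ≈ 5.5 × 19^0.677 ≈ 40.37 kt.
V₂: ΔP = 73, V ≈ 5.5 × 73^0.677 ≈ 100.42 kt.
ΔV over 36 h = 60.05 kt → 24 h equivalent = 60.05 × 24/36 ≈ 40.03 kt.
40 kt ≥ 30 kt ⇒ rapid intensification.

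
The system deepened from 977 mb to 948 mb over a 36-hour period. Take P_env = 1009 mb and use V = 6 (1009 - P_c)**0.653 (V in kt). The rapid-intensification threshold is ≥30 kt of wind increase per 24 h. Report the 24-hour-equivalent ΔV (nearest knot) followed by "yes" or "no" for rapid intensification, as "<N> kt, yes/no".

V₁: ΔP = 32, V ≈ 6 × 32^0.653 ≈ 57.68 kt.
V₂: ΔP = 61, V ≈ 6 × 61^0.653 ≈ 87.90 kt.
ΔV over 36 h = 30.22 kt → 24 h equivalent = 30.22 × 24/36 ≈ 20.15 kt.
20 kt < 30 kt ⇒ not rapid intensification.

20 kt, no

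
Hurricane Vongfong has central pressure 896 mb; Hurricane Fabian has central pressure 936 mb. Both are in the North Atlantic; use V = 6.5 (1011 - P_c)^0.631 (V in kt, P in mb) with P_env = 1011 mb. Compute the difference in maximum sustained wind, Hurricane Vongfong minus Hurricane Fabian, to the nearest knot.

Hurricane Vongfong: ΔP = 115; V ≈ 6.5 × 115^0.631 ≈ 129.78 kt.
Hurricane Fabian: ΔP = 75; V ≈ 6.5 × 75^0.631 ≈ 99.10 kt.
Difference ≈ 129.78 − 99.10 = 30.68 → 31 kt.

31 kt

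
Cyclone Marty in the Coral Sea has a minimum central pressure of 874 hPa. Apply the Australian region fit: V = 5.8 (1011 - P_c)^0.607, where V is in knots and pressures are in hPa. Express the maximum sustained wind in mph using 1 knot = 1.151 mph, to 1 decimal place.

ΔP = 1011 − 874 = 137 hPa.
V ≈ 5.8 × 137^0.607 = 5.8 × 19.815 ≈ 114.926 kt.
114.926 × 1.151 ≈ 132.28 mph → 132.3 mph.

132.3 mph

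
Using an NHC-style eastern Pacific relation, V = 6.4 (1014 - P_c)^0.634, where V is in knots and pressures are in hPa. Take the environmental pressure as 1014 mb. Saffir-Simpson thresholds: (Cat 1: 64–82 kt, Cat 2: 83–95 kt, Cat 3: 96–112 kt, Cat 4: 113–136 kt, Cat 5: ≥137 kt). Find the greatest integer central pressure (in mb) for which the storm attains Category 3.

Category 3 begins at V = 96 kt.
Required ΔP = (96/6.4)^(1/0.634) = 15.000^1.577 ≈ 71.62 mb.
P_c ≤ 1014 − 71.62 = 942.38, so the highest integer P_c is 942 mb.

942 mb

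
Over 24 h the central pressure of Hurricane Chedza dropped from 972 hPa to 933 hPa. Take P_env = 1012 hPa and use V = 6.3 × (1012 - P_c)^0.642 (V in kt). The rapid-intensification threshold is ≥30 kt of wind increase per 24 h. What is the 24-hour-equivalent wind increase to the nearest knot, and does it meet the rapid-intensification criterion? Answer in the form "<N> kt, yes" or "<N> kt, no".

V₁: ΔP = 40, V ≈ 6.3 × 40^0.642 ≈ 67.28 kt.
V₂: ΔP = 79, V ≈ 6.3 × 79^0.642 ≈ 104.14 kt.
ΔV over 24 h = 36.86 kt → 24 h equivalent = 36.86 × 24/24 ≈ 36.86 kt.
37 kt ≥ 30 kt ⇒ rapid intensification.

37 kt, yes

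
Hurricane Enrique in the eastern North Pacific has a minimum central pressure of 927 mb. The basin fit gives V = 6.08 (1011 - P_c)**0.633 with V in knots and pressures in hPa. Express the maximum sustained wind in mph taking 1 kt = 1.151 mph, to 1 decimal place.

115.6 mph

ΔP = 1011 − 927 = 84 mb.
V ≈ 6.08 × 84^0.633 = 6.08 × 16.522 ≈ 100.455 kt.
100.455 × 1.151 ≈ 115.62 mph → 115.6 mph.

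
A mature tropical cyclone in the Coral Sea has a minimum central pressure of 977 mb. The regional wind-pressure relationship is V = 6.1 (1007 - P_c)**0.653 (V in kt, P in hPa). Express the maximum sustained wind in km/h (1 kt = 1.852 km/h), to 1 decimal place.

ΔP = 1007 − 977 = 30 mb.
V ≈ 6.1 × 30^0.653 = 6.1 × 9.216 ≈ 56.220 kt.
56.220 × 1.852 ≈ 104.12 km/h → 104.1 km/h.

104.1 km/h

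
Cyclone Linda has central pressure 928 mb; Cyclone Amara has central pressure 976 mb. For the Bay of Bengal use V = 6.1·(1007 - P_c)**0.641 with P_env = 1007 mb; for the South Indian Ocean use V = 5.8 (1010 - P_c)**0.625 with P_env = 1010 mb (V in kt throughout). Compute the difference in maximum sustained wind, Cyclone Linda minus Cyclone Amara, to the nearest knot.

48 kt

Cyclone Linda: ΔP = 79; V ≈ 6.1 × 79^0.641 ≈ 100.39 kt.
Cyclone Amara: ΔP = 34; V ≈ 5.8 × 34^0.625 ≈ 52.55 kt.
Difference ≈ 100.39 − 52.55 = 47.84 → 48 kt.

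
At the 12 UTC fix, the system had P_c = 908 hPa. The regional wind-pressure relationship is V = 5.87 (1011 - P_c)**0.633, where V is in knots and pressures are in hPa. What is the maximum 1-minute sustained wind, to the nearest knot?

ΔP = 1011 − 908 = 103 hPa.
103^0.633 ≈ 18.799.
V ≈ 5.87 × 18.799 ≈ 110.3 kt.

110 kt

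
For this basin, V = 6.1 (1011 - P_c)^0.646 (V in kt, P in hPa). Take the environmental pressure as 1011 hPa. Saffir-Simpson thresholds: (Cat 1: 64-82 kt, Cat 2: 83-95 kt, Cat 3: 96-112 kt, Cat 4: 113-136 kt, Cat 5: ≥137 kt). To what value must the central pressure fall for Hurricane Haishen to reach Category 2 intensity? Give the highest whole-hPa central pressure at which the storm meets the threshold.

954 hPa

Category 2 begins at V = 83 kt.
Required ΔP = (83/6.1)^(1/0.646) = 13.607^1.548 ≈ 56.89 hPa.
P_c ≤ 1011 − 56.89 = 954.11, so the highest integer P_c is 954 hPa.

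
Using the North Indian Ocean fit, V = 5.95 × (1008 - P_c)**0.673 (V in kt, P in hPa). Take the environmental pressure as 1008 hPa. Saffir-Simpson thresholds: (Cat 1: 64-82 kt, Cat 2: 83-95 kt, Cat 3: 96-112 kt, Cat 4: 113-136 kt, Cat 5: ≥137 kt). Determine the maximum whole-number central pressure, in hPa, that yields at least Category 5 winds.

Category 5 begins at V = 137 kt.
Required ΔP = (137/5.95)^(1/0.673) = 23.025^1.486 ≈ 105.70 hPa.
P_c ≤ 1008 − 105.70 = 902.30, so the highest integer P_c is 902 hPa.

902 hPa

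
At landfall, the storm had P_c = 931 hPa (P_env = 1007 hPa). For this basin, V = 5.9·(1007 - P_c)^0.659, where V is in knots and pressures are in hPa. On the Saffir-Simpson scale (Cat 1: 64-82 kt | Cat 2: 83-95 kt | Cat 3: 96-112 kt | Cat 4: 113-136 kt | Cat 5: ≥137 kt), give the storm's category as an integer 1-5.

ΔP = 1007 − 931 = 76 hPa.
V ≈ 5.9 × 76^0.659 = 5.9 × 17.36 ≈ 102 kt.
102 kt falls in the Category 3 band.

3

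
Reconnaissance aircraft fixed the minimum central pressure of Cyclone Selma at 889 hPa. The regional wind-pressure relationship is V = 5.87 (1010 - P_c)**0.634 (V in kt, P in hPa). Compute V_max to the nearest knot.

ΔP = 1010 − 889 = 121 hPa.
121^0.634 ≈ 20.916.
V ≈ 5.87 × 20.916 ≈ 122.8 kt.

123 kt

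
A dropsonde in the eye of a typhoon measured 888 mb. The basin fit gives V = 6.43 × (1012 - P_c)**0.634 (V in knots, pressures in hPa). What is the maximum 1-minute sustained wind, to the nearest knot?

ΔP = 1012 − 888 = 124 mb.
124^0.634 ≈ 21.244.
V ≈ 6.43 × 21.244 ≈ 136.6 kt.

137 kt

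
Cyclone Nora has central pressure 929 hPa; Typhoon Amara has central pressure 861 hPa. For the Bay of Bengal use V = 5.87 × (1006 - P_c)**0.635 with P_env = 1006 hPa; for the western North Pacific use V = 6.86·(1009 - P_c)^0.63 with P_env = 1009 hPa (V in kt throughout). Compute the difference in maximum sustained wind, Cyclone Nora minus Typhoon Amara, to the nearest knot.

Cyclone Nora: ΔP = 77; V ≈ 5.87 × 77^0.635 ≈ 92.59 kt.
Typhoon Amara: ΔP = 148; V ≈ 6.86 × 148^0.63 ≈ 159.80 kt.
Difference ≈ 92.59 − 159.80 = -67.21 → -67 kt.

-67 kt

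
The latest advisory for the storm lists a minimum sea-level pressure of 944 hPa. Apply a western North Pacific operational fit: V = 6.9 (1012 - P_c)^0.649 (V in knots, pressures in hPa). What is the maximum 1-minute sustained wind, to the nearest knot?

ΔP = 1012 − 944 = 68 hPa.
68^0.649 ≈ 15.463.
V ≈ 6.9 × 15.463 ≈ 106.7 kt.

107 kt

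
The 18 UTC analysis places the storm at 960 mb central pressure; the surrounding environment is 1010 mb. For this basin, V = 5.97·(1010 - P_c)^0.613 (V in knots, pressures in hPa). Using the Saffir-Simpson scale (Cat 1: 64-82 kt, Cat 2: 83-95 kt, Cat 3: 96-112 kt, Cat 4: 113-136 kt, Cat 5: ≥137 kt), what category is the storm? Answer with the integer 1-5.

ΔP = 1010 − 960 = 50 mb.
V ≈ 5.97 × 50^0.613 = 5.97 × 11.00 ≈ 66 kt.
66 kt falls in the Category 1 band.

1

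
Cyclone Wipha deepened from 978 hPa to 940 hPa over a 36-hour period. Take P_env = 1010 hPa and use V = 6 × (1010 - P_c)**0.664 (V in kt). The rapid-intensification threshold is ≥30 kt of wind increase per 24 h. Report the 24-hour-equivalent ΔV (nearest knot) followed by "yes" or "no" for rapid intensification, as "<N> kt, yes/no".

V₁: ΔP = 32, V ≈ 6 × 32^0.664 ≈ 59.92 kt.
V₂: ΔP = 70, V ≈ 6 × 70^0.664 ≈ 100.76 kt.
ΔV over 36 h = 40.84 kt → 24 h equivalent = 40.84 × 24/36 ≈ 27.23 kt.
27 kt < 30 kt ⇒ not rapid intensification.

27 kt, no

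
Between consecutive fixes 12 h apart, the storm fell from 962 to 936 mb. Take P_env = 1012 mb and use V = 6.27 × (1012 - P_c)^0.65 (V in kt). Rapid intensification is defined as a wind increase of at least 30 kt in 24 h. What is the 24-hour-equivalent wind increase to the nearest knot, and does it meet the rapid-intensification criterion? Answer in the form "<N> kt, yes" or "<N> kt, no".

V₁: ΔP = 50, V ≈ 6.27 × 50^0.65 ≈ 79.73 kt.
V₂: ΔP = 76, V ≈ 6.27 × 76^0.65 ≈ 104.66 kt.
ΔV over 12 h = 24.93 kt → 24 h equivalent = 24.93 × 24/12 ≈ 49.86 kt.
50 kt ≥ 30 kt ⇒ rapid intensification.

50 kt, yes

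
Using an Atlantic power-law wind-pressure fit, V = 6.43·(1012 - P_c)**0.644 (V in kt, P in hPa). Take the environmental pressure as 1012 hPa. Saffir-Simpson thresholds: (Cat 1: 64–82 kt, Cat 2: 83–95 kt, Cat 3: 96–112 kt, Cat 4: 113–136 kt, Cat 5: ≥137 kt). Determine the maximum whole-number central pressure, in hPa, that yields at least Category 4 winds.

Category 4 begins at V = 113 kt.
Required ΔP = (113/6.43)^(1/0.644) = 17.574^1.553 ≈ 85.71 hPa.
P_c ≤ 1012 − 85.71 = 926.29, so the highest integer P_c is 926 hPa.

926 hPa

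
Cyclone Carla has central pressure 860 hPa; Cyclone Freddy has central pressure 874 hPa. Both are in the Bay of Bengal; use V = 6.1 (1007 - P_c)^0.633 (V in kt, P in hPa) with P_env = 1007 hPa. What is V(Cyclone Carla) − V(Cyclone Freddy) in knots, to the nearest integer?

Cyclone Carla: ΔP = 147; V ≈ 6.1 × 147^0.633 ≈ 143.63 kt.
Cyclone Freddy: ΔP = 133; V ≈ 6.1 × 133^0.633 ≈ 134.81 kt.
Difference ≈ 143.63 − 134.81 = 8.82 → 9 kt.

9 kt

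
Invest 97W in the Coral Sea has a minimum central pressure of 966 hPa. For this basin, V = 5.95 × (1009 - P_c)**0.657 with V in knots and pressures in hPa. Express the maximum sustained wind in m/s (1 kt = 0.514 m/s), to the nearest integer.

36 m/s

ΔP = 1009 − 966 = 43 hPa.
V ≈ 5.95 × 43^0.657 = 5.95 × 11.836 ≈ 70.422 kt.
70.422 × 0.514 ≈ 36.20 m/s → 36 m/s.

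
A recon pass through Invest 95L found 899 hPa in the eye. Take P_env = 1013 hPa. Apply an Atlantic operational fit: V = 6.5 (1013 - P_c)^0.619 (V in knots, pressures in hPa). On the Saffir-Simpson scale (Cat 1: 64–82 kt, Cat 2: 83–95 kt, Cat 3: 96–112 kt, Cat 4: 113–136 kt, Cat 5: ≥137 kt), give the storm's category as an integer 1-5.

4

ΔP = 1013 − 899 = 114 hPa.
V ≈ 6.5 × 114^0.619 = 6.5 × 18.76 ≈ 122 kt.
122 kt falls in the Category 4 band.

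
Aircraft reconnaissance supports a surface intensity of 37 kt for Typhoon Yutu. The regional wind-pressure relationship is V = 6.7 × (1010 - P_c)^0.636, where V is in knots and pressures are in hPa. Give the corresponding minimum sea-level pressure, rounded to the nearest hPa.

995 hPa

ΔP = (V / 6.7)^(1/0.636) = (37/6.7)^1.572.
37/6.7 = 5.522; 5.522^1.572 ≈ 14.68 hPa.
P_c = 1010 − 14.68 = 995.32 ≈ 995 hPa.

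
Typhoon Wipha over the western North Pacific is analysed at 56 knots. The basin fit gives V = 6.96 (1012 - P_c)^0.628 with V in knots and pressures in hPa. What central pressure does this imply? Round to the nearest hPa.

984 hPa

ΔP = (V / 6.96)^(1/0.628) = (56/6.96)^1.592.
56/6.96 = 8.046; 8.046^1.592 ≈ 27.67 hPa.
P_c = 1012 − 27.67 = 984.33 ≈ 984 hPa.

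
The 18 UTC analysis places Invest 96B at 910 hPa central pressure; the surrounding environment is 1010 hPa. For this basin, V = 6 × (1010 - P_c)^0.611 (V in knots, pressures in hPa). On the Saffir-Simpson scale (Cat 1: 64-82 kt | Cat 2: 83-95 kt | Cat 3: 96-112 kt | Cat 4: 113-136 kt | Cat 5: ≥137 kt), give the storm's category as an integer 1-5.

ΔP = 1010 − 910 = 100 hPa.
V ≈ 6 × 100^0.611 = 6 × 16.67 ≈ 100 kt.
100 kt falls in the Category 3 band.

3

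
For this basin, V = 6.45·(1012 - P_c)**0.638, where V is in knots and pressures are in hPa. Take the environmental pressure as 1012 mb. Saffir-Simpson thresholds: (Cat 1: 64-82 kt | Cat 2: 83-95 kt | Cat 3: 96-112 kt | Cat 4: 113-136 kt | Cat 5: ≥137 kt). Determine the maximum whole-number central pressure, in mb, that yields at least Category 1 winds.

Category 1 begins at V = 64 kt.
Required ΔP = (64/6.45)^(1/0.638) = 9.922^1.567 ≈ 36.48 mb.
P_c ≤ 1012 − 36.48 = 975.52, so the highest integer P_c is 975 mb.

975 mb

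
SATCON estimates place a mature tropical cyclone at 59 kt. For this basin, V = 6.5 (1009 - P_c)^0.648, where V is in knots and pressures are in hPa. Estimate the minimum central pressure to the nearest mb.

979 mb

ΔP = (V / 6.5)^(1/0.648) = (59/6.5)^1.543.
59/6.5 = 9.077; 9.077^1.543 ≈ 30.08 mb.
P_c = 1009 − 30.08 = 978.92 ≈ 979 mb.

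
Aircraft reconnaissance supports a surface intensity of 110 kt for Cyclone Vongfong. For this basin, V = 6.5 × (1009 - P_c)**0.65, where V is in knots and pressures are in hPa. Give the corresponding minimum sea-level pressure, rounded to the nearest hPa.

931 hPa

ΔP = (V / 6.5)^(1/0.65) = (110/6.5)^1.538.
110/6.5 = 16.923; 16.923^1.538 ≈ 77.62 hPa.
P_c = 1009 − 77.62 = 931.38 ≈ 931 hPa.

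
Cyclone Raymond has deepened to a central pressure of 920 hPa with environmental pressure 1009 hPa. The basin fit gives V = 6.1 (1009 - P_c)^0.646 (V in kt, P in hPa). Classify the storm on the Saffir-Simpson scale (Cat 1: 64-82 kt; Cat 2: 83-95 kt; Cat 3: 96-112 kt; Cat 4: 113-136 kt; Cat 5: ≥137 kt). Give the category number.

3

ΔP = 1009 − 920 = 89 hPa.
V ≈ 6.1 × 89^0.646 = 6.1 × 18.17 ≈ 111 kt.
111 kt falls in the Category 3 band.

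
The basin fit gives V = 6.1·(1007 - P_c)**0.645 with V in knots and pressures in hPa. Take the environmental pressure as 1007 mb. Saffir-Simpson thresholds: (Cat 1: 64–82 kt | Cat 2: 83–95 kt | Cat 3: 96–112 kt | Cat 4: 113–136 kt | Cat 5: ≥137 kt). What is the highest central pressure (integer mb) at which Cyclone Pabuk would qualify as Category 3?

Category 3 begins at V = 96 kt.
Required ΔP = (96/6.1)^(1/0.645) = 15.738^1.550 ≈ 71.73 mb.
P_c ≤ 1007 − 71.73 = 935.27, so the highest integer P_c is 935 mb.

935 mb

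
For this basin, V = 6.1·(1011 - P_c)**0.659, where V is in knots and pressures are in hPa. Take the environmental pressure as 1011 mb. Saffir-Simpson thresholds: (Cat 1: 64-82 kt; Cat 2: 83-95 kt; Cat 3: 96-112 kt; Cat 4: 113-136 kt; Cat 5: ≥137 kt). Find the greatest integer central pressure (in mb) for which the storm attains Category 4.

927 mb

Category 4 begins at V = 113 kt.
Required ΔP = (113/6.1)^(1/0.659) = 18.525^1.517 ≈ 83.90 mb.
P_c ≤ 1011 − 83.90 = 927.10, so the highest integer P_c is 927 mb.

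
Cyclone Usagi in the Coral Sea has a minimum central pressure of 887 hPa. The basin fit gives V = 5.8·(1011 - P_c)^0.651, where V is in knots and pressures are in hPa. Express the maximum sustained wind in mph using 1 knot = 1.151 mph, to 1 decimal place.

153.9 mph

ΔP = 1011 − 887 = 124 hPa.
V ≈ 5.8 × 124^0.651 = 5.8 × 23.058 ≈ 133.735 kt.
133.735 × 1.151 ≈ 153.93 mph → 153.9 mph.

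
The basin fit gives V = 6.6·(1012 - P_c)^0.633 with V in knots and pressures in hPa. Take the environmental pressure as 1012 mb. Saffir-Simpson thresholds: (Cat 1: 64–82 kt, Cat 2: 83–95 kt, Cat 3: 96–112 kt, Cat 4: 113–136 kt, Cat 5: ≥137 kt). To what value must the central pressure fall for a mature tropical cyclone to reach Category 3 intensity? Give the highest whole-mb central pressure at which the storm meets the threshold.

Category 3 begins at V = 96 kt.
Required ΔP = (96/6.6)^(1/0.633) = 14.545^1.580 ≈ 68.68 mb.
P_c ≤ 1012 − 68.68 = 943.32, so the highest integer P_c is 943 mb.

943 mb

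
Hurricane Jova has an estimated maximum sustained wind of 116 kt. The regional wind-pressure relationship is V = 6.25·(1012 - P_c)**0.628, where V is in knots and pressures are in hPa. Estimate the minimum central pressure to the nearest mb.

907 mb

ΔP = (V / 6.25)^(1/0.628) = (116/6.25)^1.592.
116/6.25 = 18.560; 18.560^1.592 ≈ 104.72 mb.
P_c = 1012 − 104.72 = 907.28 ≈ 907 mb.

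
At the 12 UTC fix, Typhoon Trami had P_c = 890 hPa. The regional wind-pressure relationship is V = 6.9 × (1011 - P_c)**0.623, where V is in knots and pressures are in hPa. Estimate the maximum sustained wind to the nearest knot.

137 kt

ΔP = 1011 − 890 = 121 hPa.
121^0.623 ≈ 19.842.
V ≈ 6.9 × 19.842 ≈ 136.9 kt.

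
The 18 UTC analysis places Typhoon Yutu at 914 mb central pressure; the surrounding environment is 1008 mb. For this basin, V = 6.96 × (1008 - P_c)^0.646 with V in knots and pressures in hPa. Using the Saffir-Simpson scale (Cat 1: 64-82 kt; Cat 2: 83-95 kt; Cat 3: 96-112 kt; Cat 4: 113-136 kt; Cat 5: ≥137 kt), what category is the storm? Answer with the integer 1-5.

ΔP = 1008 − 914 = 94 mb.
V ≈ 6.96 × 94^0.646 = 6.96 × 18.82 ≈ 131 kt.
131 kt falls in the Category 4 band.

4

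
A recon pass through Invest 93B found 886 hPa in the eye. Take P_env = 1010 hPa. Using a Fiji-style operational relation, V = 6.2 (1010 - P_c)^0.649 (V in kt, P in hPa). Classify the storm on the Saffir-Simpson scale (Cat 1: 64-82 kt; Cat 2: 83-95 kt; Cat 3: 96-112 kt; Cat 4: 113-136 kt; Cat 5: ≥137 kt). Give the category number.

ΔP = 1010 − 886 = 124 hPa.
V ≈ 6.2 × 124^0.649 = 6.2 × 22.84 ≈ 142 kt.
142 kt falls in the Category 5 band.

5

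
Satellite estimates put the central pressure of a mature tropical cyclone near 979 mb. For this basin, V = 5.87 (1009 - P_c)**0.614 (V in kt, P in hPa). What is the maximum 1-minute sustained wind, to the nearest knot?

ΔP = 1009 − 979 = 30 mb.
30^0.614 ≈ 8.071.
V ≈ 5.87 × 8.071 ≈ 47.4 kt.

47 kt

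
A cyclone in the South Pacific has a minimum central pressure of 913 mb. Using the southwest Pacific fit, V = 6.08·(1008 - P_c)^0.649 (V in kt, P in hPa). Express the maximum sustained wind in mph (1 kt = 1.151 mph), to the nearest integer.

134 mph

ΔP = 1008 − 913 = 95 mb.
V ≈ 6.08 × 95^0.649 = 6.08 × 19.211 ≈ 116.801 kt.
116.801 × 1.151 ≈ 134.44 mph → 134 mph.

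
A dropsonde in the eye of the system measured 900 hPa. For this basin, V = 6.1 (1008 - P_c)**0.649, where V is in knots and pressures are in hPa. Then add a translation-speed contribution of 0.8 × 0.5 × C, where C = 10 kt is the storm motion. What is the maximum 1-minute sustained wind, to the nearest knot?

ΔP = 1008 − 900 = 108 hPa.
108^0.649 ≈ 20.878.
V ≈ 6.1 × 20.878 ≈ 127.4 kt.
Translation term: 0.8 × 0.5 × 10 = 4 kt.
Corrected V ≈ 131.4 kt → 131 kt.

131 kt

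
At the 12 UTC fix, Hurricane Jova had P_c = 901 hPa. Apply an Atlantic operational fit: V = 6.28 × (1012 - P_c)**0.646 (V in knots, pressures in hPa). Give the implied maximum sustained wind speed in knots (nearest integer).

132 kt

ΔP = 1012 − 901 = 111 hPa.
111^0.646 ≈ 20.955.
V ≈ 6.28 × 20.955 ≈ 131.6 kt.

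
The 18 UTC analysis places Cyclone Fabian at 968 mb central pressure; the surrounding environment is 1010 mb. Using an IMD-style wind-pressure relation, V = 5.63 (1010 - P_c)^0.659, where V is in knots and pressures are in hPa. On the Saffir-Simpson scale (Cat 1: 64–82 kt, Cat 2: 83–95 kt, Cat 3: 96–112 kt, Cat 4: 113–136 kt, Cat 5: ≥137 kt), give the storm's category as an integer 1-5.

1

ΔP = 1010 − 968 = 42 mb.
V ≈ 5.63 × 42^0.659 = 5.63 × 11.74 ≈ 66 kt.
66 kt falls in the Category 1 band.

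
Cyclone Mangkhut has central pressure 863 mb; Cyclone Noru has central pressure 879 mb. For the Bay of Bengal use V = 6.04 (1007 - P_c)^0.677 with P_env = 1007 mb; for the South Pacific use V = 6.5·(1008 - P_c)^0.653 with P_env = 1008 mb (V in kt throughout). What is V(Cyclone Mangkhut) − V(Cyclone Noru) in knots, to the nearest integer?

19 kt

Cyclone Mangkhut: ΔP = 144; V ≈ 6.04 × 144^0.677 ≈ 174.68 kt.
Cyclone Noru: ΔP = 129; V ≈ 6.5 × 129^0.653 ≈ 155.28 kt.
Difference ≈ 174.68 − 155.28 = 19.40 → 19 kt.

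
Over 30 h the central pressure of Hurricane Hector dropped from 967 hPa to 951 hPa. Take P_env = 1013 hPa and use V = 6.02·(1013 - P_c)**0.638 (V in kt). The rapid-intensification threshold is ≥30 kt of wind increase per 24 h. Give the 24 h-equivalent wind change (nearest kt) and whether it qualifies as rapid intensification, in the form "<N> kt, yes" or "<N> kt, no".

12 kt, no

V₁: ΔP = 46, V ≈ 6.02 × 46^0.638 ≈ 69.25 kt.
V₂: ΔP = 62, V ≈ 6.02 × 62^0.638 ≈ 83.78 kt.
ΔV over 30 h = 14.53 kt → 24 h equivalent = 14.53 × 24/30 ≈ 11.62 kt.
12 kt < 30 kt ⇒ not rapid intensification.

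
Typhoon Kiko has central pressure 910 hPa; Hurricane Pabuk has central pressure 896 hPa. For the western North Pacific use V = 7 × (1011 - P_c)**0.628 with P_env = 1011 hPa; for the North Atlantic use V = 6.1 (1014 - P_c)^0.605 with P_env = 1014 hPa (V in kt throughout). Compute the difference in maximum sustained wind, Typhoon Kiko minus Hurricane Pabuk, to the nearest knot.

18 kt

Typhoon Kiko: ΔP = 101; V ≈ 7 × 101^0.628 ≈ 127.00 kt.
Hurricane Pabuk: ΔP = 118; V ≈ 6.1 × 118^0.605 ≈ 109.35 kt.
Difference ≈ 127.00 − 109.35 = 17.65 → 18 kt.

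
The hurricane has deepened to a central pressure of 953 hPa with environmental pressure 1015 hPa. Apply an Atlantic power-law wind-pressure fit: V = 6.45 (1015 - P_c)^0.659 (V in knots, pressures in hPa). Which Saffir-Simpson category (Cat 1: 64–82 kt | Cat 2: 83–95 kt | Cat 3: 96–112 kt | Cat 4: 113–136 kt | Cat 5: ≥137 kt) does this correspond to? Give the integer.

3

ΔP = 1015 − 953 = 62 hPa.
V ≈ 6.45 × 62^0.659 = 6.45 × 15.18 ≈ 98 kt.
98 kt falls in the Category 3 band.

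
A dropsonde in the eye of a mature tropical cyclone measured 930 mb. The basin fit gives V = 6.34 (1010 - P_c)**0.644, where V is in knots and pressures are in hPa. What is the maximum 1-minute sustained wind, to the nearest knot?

ΔP = 1010 − 930 = 80 mb.
80^0.644 ≈ 16.811.
V ≈ 6.34 × 16.811 ≈ 106.6 kt.

107 kt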